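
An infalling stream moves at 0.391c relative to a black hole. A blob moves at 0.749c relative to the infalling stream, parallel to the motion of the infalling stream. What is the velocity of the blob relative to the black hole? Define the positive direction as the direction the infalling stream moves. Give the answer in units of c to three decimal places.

0.882c

With v = 0.391 and u' = 0.749 (in units of c),
u = (u' + v)/(1 + u'v/c²):
u = (0.749 + 0.391) / (1 + 0.749·0.391) = 1.1400/1.2929 = 0.8818
(Galilean addition would give +1.140c, exceeding c.)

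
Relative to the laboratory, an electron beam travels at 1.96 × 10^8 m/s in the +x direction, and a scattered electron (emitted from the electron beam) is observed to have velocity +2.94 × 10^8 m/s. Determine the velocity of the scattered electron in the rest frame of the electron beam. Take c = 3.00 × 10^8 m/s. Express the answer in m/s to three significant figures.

+2.72 × 10^8 m/s

v = 0.653c, u = 0.980c.
Invert the composition law: u' = (u − v)/(1 − uv/c²).
u' = (0.980 − 0.653) / (1 − (0.980)(0.653)) = 0.3267/0.3597 = 0.9081.
u' = 0.9081 × 3.00 × 10^8 m/s.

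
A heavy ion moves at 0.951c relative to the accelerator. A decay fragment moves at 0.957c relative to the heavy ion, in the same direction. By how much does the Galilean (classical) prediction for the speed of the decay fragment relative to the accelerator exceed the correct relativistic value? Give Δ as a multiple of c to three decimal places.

Galilean: u_cl = 0.957 + 0.951 = 1.9080.
Relativistic: u_rel = (0.957 + 0.951) / (1 + 0.957·0.951) = 1.9080/1.9101 = 0.9989.
Δ = 1.9080 − 0.9989 = 0.9091.
(The classical prediction exceeds c; the relativistic result does not.)

Δ = 0.909c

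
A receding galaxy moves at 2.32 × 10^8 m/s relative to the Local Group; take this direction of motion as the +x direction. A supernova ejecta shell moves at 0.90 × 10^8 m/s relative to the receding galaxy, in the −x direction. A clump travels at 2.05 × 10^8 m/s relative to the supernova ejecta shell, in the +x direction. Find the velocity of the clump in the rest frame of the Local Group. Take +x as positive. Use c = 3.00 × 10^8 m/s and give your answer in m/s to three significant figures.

Apply u = (u' + v)/(1 + u'v/c²) successively, working outward toward the Local Group.
(Dividing each given speed by c = 3.00 × 10^8 m/s to work in units of c.)
Start: velocity of the receding galaxy relative to the Local Group = 0.7733c.
Compose with the supernova ejecta shell (u' = -0.300 in the receding galaxy frame): u_1 = (-0.300 + 0.773) / (1 + (-0.300)·0.773) = 0.4733/0.7680 = 0.6163.
Compose with the clump (u' = 0.683 in the supernova ejecta shell frame): u_2 = (0.683 + 0.616) / (1 + 0.683·0.616) = 1.2997/1.4212 = 0.9145.
So u = 0.9145 × 3.00 × 10^8 m/s.

+2.74 × 10^8 m/s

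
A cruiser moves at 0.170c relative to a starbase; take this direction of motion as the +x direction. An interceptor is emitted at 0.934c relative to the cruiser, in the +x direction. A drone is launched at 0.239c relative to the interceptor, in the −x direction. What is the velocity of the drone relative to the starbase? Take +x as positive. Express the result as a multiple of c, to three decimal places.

+0.924c

Apply u = (u' + v)/(1 + u'v/c²) successively, working outward toward the starbase.
Start: velocity of the cruiser relative to the starbase = 0.1700c.
Compose with the interceptor (u' = 0.934 in the cruiser frame): u_1 = (0.934 + 0.170) / (1 + 0.934·0.170) = 1.1040/1.1588 = 0.9527.
Compose with the drone (u' = -0.239 in the interceptor frame): u_2 = (-0.239 + 0.953) / (1 + (-0.239)·0.953) = 0.7137/0.7723 = 0.9242.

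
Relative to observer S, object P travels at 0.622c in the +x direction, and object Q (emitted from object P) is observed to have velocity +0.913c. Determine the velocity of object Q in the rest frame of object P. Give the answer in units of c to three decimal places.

+0.673c

Invert the composition law: u' = (u − v)/(1 − uv/c²).
u' = (0.913 − 0.622) / (1 − (0.913)(0.622)) = 0.2910/0.4321 = 0.6734.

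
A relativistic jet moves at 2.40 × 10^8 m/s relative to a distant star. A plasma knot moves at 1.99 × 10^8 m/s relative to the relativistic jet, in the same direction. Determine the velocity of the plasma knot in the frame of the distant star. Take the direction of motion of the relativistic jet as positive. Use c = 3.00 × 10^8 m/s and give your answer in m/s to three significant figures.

2.87 × 10^8 m/s

In units of c (dividing by 3.00 × 10^8 m/s): v = 0.800, u' = 0.663.
u = (u' + v)/(1 + u'v/c²):
u = (0.663 + 0.800) / (1 + 0.663·0.800) = 1.4633/1.5307 = 0.9560
Converting back: u = 0.9560 × 3.00 × 10^8 m/s.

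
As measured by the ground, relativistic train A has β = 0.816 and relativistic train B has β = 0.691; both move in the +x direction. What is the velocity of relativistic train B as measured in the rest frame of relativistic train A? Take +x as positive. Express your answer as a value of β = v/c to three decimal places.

β_A = 0.816, β_B = 0.691.
Transform to A's frame with the inverse velocity-addition law: u' = (u − v)/(1 − uv/c²), taking u = β_B and v = β_A.
u' = (0.691 − 0.816) / (1 − (0.816)(0.691)) = -0.1250/0.4361 = -0.2866.

β = -0.287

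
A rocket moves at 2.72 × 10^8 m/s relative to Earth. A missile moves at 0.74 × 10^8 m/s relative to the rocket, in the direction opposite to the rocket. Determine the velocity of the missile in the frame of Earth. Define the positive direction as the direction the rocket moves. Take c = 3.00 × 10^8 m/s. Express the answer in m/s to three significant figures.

+2.55 × 10^8 m/s

In units of c (dividing by 3.00 × 10^8 m/s): v = 0.907, u' = -0.247.
u = (u' + v)/(1 + u'v/c²):
u = (-0.247 + 0.907) / (1 + (-0.247)·0.907) = 0.6600/0.7764 = 0.8501
(Galilean addition would give +0.660c.)
Converting back: u = 0.8501 × 3.00 × 10^8 m/s.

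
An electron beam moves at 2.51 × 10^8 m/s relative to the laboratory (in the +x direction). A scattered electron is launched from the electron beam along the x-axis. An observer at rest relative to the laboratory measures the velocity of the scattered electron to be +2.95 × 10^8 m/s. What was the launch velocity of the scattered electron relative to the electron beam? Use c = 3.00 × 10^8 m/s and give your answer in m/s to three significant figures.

v = 0.837c, u = 0.983c.
Invert the composition law: u' = (u − v)/(1 − uv/c²).
u' = (0.983 − 0.837) / (1 − (0.983)(0.837)) = 0.1467/0.1773 = 0.8273.
u' = 0.8273 × 3.00 × 10^8 m/s.

+2.48 × 10^8 m/s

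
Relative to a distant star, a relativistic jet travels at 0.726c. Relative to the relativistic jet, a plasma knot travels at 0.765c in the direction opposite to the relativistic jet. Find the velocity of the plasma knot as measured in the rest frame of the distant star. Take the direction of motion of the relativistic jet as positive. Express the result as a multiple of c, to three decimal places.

With v = 0.726 and u' = -0.765 (in units of c),
u = (u' + v)/(1 + u'v/c²):
u = (-0.765 + 0.726) / (1 + (-0.765)·0.726) = -0.0390/0.4446 = -0.0877

-0.088c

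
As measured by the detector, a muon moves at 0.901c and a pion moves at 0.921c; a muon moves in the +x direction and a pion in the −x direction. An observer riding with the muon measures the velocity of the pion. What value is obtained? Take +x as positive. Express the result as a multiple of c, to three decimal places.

-0.996c

β_A = 0.901, β_B = -0.921.
Transform to A's frame with the inverse velocity-addition law: u' = (u − v)/(1 − uv/c²), taking u = β_B and v = β_A.
u' = (-0.921 − 0.901) / (1 − (0.901)(-0.921)) = -1.8220/1.8298 = -0.9957.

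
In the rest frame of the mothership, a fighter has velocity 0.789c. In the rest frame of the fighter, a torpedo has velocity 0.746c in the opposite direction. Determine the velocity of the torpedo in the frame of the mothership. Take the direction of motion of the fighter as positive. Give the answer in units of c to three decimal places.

+0.105c

With v = 0.789 and u' = -0.746 (in units of c),
u = (u' + v)/(1 + u'v/c²):
u = (-0.746 + 0.789) / (1 + (-0.746)·0.789) = 0.0430/0.4114 = 0.1045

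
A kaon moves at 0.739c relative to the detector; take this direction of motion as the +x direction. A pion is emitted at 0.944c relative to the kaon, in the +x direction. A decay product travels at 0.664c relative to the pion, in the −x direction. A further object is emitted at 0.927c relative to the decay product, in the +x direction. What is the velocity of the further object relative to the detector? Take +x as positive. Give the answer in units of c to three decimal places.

Apply u = (u' + v)/(1 + u'v/c²) successively, working outward toward the detector.
Start: velocity of the kaon relative to the detector = 0.7390c.
Compose with the pion (u' = 0.944 in the kaon frame): u_1 = (0.944 + 0.739) / (1 + 0.944·0.739) = 1.6830/1.6976 = 0.9914.
Compose with the decay product (u' = -0.664 in the pion frame): u_2 = (-0.664 + 0.991) / (1 + (-0.664)·0.991) = 0.3274/0.3417 = 0.9581.
Compose with the further object (u' = 0.927 in the decay product frame): u_3 = (0.927 + 0.958) / (1 + 0.927·0.958) = 1.8851/1.8881 = 0.9984.

+0.998c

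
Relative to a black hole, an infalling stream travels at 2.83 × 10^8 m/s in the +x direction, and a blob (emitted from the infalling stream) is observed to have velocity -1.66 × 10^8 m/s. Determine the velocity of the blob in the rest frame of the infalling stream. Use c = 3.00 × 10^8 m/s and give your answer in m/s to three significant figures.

-2.95 × 10^8 m/s

v = 0.943c, u = -0.553c.
Invert the composition law: u' = (u − v)/(1 − uv/c²).
u' = (-0.553 − 0.943) / (1 − (-0.553)(0.943)) = -1.4967/1.5220 = -0.9834.
u' = -0.9834 × 3.00 × 10^8 m/s.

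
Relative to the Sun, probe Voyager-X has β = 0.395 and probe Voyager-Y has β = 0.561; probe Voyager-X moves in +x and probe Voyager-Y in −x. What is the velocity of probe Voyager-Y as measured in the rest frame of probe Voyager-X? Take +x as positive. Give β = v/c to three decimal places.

β = -0.783

β_A = 0.395, β_B = -0.561.
Transform to A's frame with the inverse velocity-addition law: u' = (u − v)/(1 − uv/c²), taking u = β_B and v = β_A.
u' = (-0.561 − 0.395) / (1 − (0.395)(-0.561)) = -0.9560/1.2216 = -0.7826.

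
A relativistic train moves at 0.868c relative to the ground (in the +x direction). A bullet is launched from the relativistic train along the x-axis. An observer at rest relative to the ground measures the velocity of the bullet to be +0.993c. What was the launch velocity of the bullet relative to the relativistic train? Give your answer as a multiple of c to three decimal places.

+0.905c

Invert the composition law: u' = (u − v)/(1 − uv/c²).
u' = (0.993 − 0.868) / (1 − (0.993)(0.868)) = 0.1250/0.1381 = 0.9053.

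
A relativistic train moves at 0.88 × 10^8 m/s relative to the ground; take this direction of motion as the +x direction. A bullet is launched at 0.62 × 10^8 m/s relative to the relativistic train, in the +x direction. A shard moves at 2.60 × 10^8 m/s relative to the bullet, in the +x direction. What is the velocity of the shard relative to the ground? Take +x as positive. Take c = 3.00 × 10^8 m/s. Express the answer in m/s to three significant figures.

Apply u = (u' + v)/(1 + u'v/c²) successively, working outward toward the ground.
(Dividing each given speed by c = 3.00 × 10^8 m/s to work in units of c.)
Start: velocity of the relativistic train relative to the ground = 0.2933c.
Compose with the bullet (u' = 0.207 in the relativistic train frame): u_1 = (0.207 + 0.293) / (1 + 0.207·0.293) = 0.5000/1.0606 = 0.4714.
Compose with the shard (u' = 0.867 in the bullet frame): u_2 = (0.867 + 0.471) / (1 + 0.867·0.471) = 1.3381/1.4086 = 0.9500.
So u = 0.9500 × 3.00 × 10^8 m/s.

2.85 × 10^8 m/s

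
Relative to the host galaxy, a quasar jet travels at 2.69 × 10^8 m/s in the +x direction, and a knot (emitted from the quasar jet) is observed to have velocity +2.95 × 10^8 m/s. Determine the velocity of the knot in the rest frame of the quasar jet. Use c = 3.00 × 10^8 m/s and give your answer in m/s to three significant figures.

+2.20 × 10^8 m/s

v = 0.897c, u = 0.983c.
Invert the composition law: u' = (u − v)/(1 − uv/c²).
u' = (0.983 − 0.897) / (1 − (0.983)(0.897)) = 0.0867/0.1183 = 0.7327.
u' = 0.7327 × 3.00 × 10^8 m/s.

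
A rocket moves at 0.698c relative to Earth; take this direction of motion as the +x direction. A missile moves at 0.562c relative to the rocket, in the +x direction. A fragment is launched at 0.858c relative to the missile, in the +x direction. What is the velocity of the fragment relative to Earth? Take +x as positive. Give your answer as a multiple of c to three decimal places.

0.992c

Apply u = (u' + v)/(1 + u'v/c²) successively, working outward toward Earth.
Start: velocity of the rocket relative to Earth = 0.6980c.
Compose with the missile (u' = 0.562 in the rocket frame): u_1 = (0.562 + 0.698) / (1 + 0.562·0.698) = 1.2600/1.3923 = 0.9050.
Compose with the fragment (u' = 0.858 in the missile frame): u_2 = (0.858 + 0.905) / (1 + 0.858·0.905) = 1.7630/1.7765 = 0.9924.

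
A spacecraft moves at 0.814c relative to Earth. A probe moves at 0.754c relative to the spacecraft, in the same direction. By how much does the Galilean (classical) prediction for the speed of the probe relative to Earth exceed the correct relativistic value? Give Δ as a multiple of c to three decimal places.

Δ = 0.596c

Galilean: u_cl = 0.754 + 0.814 = 1.5680.
Relativistic: u_rel = (0.754 + 0.814) / (1 + 0.754·0.814) = 1.5680/1.6138 = 0.9716.
Δ = 1.5680 − 0.9716 = 0.5964.
(The classical prediction exceeds c; the relativistic result does not.)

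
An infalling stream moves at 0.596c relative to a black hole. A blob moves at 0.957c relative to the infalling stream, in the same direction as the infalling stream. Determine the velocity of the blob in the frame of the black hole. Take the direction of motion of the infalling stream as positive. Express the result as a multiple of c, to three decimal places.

With v = 0.596 and u' = 0.957 (in units of c),
u = (u' + v)/(1 + u'v/c²):
u = (0.957 + 0.596) / (1 + 0.957·0.596) = 1.5530/1.5704 = 0.9889
(Galilean addition would give +1.553c, exceeding c.)

0.989c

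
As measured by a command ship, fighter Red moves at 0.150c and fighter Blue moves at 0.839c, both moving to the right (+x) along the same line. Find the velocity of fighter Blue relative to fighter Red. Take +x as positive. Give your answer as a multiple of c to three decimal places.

β_A = 0.150, β_B = 0.839.
Transform to A's frame with the inverse velocity-addition law: u' = (u − v)/(1 − uv/c²), taking u = β_B and v = β_A.
u' = (0.839 − 0.150) / (1 − (0.150)(0.839)) = 0.6890/0.8741 = 0.7882.

+0.788c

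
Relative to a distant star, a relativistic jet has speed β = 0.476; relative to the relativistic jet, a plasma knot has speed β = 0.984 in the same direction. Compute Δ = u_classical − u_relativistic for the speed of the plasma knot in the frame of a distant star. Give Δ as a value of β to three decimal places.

Δ = 0.466

Galilean: u_cl = 0.984 + 0.476 = 1.4600.
Relativistic: u_rel = (0.984 + 0.476) / (1 + 0.984·0.476) = 1.4600/1.4684 = 0.9943.
Δ = 1.4600 − 0.9943 = 0.4657.
(The classical prediction exceeds c; the relativistic result does not.)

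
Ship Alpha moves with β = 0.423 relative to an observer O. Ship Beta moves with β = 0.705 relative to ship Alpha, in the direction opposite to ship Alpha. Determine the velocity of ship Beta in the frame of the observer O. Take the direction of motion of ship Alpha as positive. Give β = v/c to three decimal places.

β = -0.402

With v = 0.423 and u' = -0.705 (in units of c),
u = (u' + v)/(1 + u'v/c²):
u = (-0.705 + 0.423) / (1 + (-0.705)·0.423) = -0.2820/0.7018 = -0.4018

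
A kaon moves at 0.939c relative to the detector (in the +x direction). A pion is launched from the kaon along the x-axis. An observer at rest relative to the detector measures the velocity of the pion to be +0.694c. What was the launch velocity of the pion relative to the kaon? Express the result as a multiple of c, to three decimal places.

Invert the composition law: u' = (u − v)/(1 − uv/c²).
u' = (0.694 − 0.939) / (1 − (0.694)(0.939)) = -0.2450/0.3483 = -0.7033.

-0.703c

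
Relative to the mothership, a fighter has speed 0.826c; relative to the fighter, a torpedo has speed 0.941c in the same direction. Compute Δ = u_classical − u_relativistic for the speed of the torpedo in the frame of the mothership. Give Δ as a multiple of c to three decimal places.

Δ = 0.773c

Galilean: u_cl = 0.941 + 0.826 = 1.7670.
Relativistic: u_rel = (0.941 + 0.826) / (1 + 0.941·0.826) = 1.7670/1.7773 = 0.9942.
Δ = 1.7670 − 0.9942 = 0.7728.
(The classical prediction exceeds c; the relativistic result does not.)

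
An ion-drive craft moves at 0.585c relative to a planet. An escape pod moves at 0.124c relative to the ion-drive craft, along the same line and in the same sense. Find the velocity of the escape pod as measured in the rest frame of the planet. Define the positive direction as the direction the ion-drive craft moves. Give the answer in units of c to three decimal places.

With v = 0.585 and u' = 0.124 (in units of c),
u = (u' + v)/(1 + u'v/c²):
u = (0.124 + 0.585) / (1 + 0.124·0.585) = 0.7090/1.0725 = 0.6610
(Galilean addition would give +0.709c.)

0.661c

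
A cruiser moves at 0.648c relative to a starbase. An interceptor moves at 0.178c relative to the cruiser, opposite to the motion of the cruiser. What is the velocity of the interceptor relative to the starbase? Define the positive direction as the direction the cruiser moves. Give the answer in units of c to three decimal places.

+0.531c

With v = 0.648 and u' = -0.178 (in units of c),
u = (u' + v)/(1 + u'v/c²):
u = (-0.178 + 0.648) / (1 + (-0.178)·0.648) = 0.4700/0.8847 = 0.5313
(Galilean addition would give +0.470c.)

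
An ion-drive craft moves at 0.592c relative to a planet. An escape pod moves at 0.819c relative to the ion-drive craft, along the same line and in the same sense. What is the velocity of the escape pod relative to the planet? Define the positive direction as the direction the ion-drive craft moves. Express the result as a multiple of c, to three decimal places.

With v = 0.592 and u' = 0.819 (in units of c),
u = (u' + v)/(1 + u'v/c²):
u = (0.819 + 0.592) / (1 + 0.819·0.592) = 1.4110/1.4848 = 0.9503
(Galilean addition would give +1.411c, exceeding c.)

0.950c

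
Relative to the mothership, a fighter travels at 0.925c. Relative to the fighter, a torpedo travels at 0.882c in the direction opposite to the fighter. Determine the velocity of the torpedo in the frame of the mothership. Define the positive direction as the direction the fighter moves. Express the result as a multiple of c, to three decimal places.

+0.234c

With v = 0.925 and u' = -0.882 (in units of c),
u = (u' + v)/(1 + u'v/c²):
u = (-0.882 + 0.925) / (1 + (-0.882)·0.925) = 0.0430/0.1842 = 0.2335
(Galilean addition would give +0.043c.)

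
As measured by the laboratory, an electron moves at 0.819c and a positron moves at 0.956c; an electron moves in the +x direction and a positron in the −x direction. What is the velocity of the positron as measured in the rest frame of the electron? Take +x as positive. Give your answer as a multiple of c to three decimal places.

-0.996c

β_A = 0.819, β_B = -0.956.
Transform to A's frame with the inverse velocity-addition law: u' = (u − v)/(1 − uv/c²), taking u = β_B and v = β_A.
u' = (-0.956 − 0.819) / (1 − (0.819)(-0.956)) = -1.7750/1.7830 = -0.9955.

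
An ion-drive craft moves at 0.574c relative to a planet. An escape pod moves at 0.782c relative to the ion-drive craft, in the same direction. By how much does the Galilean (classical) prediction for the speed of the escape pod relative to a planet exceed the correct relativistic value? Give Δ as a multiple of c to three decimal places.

Galilean: u_cl = 0.782 + 0.574 = 1.3560.
Relativistic: u_rel = (0.782 + 0.574) / (1 + 0.782·0.574) = 1.3560/1.4489 = 0.9359.
Δ = 1.3560 − 0.9359 = 0.4201.
(The classical prediction exceeds c; the relativistic result does not.)

Δ = 0.420c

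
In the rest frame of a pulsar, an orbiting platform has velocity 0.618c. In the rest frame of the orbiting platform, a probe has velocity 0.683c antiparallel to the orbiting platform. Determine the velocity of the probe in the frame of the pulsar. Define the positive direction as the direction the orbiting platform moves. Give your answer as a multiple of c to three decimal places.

With v = 0.618 and u' = -0.683 (in units of c),
u = (u' + v)/(1 + u'v/c²):
u = (-0.683 + 0.618) / (1 + (-0.683)·0.618) = -0.0650/0.5779 = -0.1125

-0.112c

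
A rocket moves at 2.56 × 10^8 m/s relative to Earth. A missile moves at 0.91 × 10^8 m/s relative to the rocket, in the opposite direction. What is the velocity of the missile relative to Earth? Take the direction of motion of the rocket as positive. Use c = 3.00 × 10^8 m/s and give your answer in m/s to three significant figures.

In units of c (dividing by 3.00 × 10^8 m/s): v = 0.853, u' = -0.303.
u = (u' + v)/(1 + u'v/c²):
u = (-0.303 + 0.853) / (1 + (-0.303)·0.853) = 0.5500/0.7412 = 0.7421
Converting back: u = 0.7421 × 3.00 × 10^8 m/s.

+2.23 × 10^8 m/s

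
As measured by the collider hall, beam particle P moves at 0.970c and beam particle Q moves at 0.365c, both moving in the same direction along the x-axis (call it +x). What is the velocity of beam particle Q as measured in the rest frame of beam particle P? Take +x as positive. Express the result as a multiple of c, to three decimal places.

-0.937c

β_A = 0.970, β_B = 0.365.
Transform to A's frame with the inverse velocity-addition law: u' = (u − v)/(1 − uv/c²), taking u = β_B and v = β_A.
u' = (0.365 − 0.970) / (1 − (0.970)(0.365)) = -0.6050/0.6460 = -0.9366.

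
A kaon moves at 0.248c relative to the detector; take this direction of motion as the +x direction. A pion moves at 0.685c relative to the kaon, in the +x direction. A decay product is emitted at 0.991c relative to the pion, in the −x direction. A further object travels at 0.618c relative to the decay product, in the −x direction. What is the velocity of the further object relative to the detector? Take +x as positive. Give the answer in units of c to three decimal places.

-0.981c

Apply u = (u' + v)/(1 + u'v/c²) successively, working outward toward the detector.
Start: velocity of the kaon relative to the detector = 0.2480c.
Compose with the pion (u' = 0.685 in the kaon frame): u_1 = (0.685 + 0.248) / (1 + 0.685·0.248) = 0.9330/1.1699 = 0.7975.
Compose with the decay product (u' = -0.991 in the pion frame): u_2 = (-0.991 + 0.798) / (1 + (-0.991)·0.798) = -0.1935/0.2097 = -0.9228.
Compose with the further object (u' = -0.618 in the decay product frame): u_3 = (-0.618 + (-0.923)) / (1 + (-0.618)·(-0.923)) = -1.5408/1.5703 = -0.9812.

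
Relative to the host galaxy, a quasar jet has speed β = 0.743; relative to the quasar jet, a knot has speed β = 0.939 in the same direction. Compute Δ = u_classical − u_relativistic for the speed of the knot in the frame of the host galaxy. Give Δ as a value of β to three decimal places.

Δ = 0.691

Galilean: u_cl = 0.939 + 0.743 = 1.6820.
Relativistic: u_rel = (0.939 + 0.743) / (1 + 0.939·0.743) = 1.6820/1.6977 = 0.9908.
Δ = 1.6820 − 0.9908 = 0.6912.
(The classical prediction exceeds c; the relativistic result does not.)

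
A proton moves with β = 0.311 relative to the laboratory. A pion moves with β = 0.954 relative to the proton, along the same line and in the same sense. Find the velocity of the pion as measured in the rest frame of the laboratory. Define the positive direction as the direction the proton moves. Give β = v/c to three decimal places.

With v = 0.311 and u' = 0.954 (in units of c),
u = (u' + v)/(1 + u'v/c²):
u = (0.954 + 0.311) / (1 + 0.954·0.311) = 1.2650/1.2967 = 0.9756

β = 0.976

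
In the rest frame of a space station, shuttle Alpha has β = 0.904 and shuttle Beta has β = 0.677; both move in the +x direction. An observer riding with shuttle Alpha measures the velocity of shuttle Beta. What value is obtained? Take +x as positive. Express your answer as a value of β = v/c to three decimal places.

β_A = 0.904, β_B = 0.677.
Transform to A's frame with the inverse velocity-addition law: u' = (u − v)/(1 − uv/c²), taking u = β_B and v = β_A.
u' = (0.677 − 0.904) / (1 − (0.904)(0.677)) = -0.2270/0.3880 = -0.5851.

β = -0.585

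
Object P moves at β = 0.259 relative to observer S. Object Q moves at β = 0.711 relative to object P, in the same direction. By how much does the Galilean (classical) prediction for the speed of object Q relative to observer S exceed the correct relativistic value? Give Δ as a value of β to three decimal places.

Δ = 0.151

Galilean: u_cl = 0.711 + 0.259 = 0.9700.
Relativistic: u_rel = (0.711 + 0.259) / (1 + 0.711·0.259) = 0.9700/1.1841 = 0.8192.
Δ = 0.9700 − 0.8192 = 0.1508.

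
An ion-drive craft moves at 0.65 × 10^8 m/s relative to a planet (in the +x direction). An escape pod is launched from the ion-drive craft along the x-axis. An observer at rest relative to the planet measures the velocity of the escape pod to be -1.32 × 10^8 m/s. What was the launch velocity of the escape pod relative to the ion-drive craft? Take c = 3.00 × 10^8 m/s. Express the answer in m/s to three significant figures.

v = 0.217c, u = -0.440c.
Invert the composition law: u' = (u − v)/(1 − uv/c²).
u' = (-0.440 − 0.217) / (1 − (-0.440)(0.217)) = -0.6567/1.0953 = -0.5995.
u' = -0.5995 × 3.00 × 10^8 m/s.

-1.80 × 10^8 m/s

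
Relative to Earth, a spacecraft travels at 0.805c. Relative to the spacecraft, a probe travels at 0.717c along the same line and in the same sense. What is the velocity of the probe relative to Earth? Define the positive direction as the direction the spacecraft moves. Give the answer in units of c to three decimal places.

With v = 0.805 and u' = 0.717 (in units of c),
u = (u' + v)/(1 + u'v/c²):
u = (0.717 + 0.805) / (1 + 0.717·0.805) = 1.5220/1.5772 = 0.9650

0.965c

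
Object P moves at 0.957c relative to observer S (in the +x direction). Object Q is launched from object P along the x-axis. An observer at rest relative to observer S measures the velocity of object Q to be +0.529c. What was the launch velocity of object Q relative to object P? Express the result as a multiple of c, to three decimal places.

Invert the composition law: u' = (u − v)/(1 − uv/c²).
u' = (0.529 − 0.957) / (1 − (0.529)(0.957)) = -0.4280/0.4937 = -0.8668.

-0.867c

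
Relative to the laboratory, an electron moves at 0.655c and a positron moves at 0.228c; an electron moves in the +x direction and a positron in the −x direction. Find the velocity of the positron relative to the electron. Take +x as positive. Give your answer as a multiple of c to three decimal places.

β_A = 0.655, β_B = -0.228.
Transform to A's frame with the inverse velocity-addition law: u' = (u − v)/(1 − uv/c²), taking u = β_B and v = β_A.
u' = (-0.228 − 0.655) / (1 − (0.655)(-0.228)) = -0.8830/1.1493 = -0.7683.

-0.768c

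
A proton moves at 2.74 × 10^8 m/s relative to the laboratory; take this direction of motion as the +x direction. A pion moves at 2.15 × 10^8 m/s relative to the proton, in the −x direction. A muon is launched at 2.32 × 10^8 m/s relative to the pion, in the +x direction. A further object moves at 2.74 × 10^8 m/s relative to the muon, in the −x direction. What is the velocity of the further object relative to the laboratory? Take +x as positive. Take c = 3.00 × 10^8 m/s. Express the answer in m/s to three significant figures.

+3.81 × 10^7 m/s

Apply u = (u' + v)/(1 + u'v/c²) successively, working outward toward the laboratory.
(Dividing each given speed by c = 3.00 × 10^8 m/s to work in units of c.)
Start: velocity of the proton relative to the laboratory = 0.9133c.
Compose with the pion (u' = -0.717 in the proton frame): u_1 = (-0.717 + 0.913) / (1 + (-0.717)·0.913) = 0.1967/0.3454 = 0.5693.
Compose with the muon (u' = 0.773 in the pion frame): u_2 = (0.773 + 0.569) / (1 + 0.773·0.569) = 1.3426/1.4403 = 0.9322.
Compose with the further object (u' = -0.913 in the muon frame): u_3 = (-0.913 + 0.932) / (1 + (-0.913)·0.932) = 0.0189/0.1486 = 0.1271.
So u = 0.1271 × 3.00 × 10^8 m/s.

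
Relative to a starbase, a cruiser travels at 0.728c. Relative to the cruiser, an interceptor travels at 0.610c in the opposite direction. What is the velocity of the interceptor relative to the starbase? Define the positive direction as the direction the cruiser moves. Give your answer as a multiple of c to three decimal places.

With v = 0.728 and u' = -0.610 (in units of c),
u = (u' + v)/(1 + u'v/c²):
u = (-0.610 + 0.728) / (1 + (-0.610)·0.728) = 0.1180/0.5559 = 0.2123

+0.212c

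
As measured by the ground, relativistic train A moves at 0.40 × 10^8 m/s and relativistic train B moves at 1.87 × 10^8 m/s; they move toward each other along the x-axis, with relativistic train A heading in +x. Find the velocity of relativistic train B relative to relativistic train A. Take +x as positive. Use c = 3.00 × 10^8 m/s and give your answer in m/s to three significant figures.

-2.10 × 10^8 m/s

β_A = 0.133, β_B = -0.623 (dividing each by c = 3.00 × 10^8 m/s).
Transform to A's frame with the inverse velocity-addition law: u' = (u − v)/(1 − uv/c²), taking u = β_B and v = β_A.
u' = (-0.623 − 0.133) / (1 − (0.133)(-0.623)) = -0.7567/1.0831 = -0.6986.
u' = -0.6986 × 3.00 × 10^8 m/s.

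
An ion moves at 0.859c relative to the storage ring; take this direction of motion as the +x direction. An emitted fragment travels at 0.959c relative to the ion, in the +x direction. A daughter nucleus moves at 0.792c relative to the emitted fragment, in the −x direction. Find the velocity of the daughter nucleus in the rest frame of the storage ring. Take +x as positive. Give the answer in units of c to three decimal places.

Apply u = (u' + v)/(1 + u'v/c²) successively, working outward toward the storage ring.
Start: velocity of the ion relative to the storage ring = 0.8590c.
Compose with the emitted fragment (u' = 0.959 in the ion frame): u_1 = (0.959 + 0.859) / (1 + 0.959·0.859) = 1.8180/1.8238 = 0.9968.
Compose with the daughter nucleus (u' = -0.792 in the emitted fragment frame): u_2 = (-0.792 + 0.997) / (1 + (-0.792)·0.997) = 0.2048/0.2105 = 0.9730.

+0.973c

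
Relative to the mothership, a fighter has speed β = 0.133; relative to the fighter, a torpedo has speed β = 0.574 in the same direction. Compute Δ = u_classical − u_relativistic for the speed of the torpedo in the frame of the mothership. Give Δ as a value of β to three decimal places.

Δ = 0.050

Galilean: u_cl = 0.574 + 0.133 = 0.7070.
Relativistic: u_rel = (0.574 + 0.133) / (1 + 0.574·0.133) = 0.7070/1.0763 = 0.6569.
Δ = 0.7070 − 0.6569 = 0.0501.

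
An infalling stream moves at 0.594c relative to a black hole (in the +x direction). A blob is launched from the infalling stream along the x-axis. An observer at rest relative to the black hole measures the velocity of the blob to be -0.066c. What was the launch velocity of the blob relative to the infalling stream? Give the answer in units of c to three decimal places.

Invert the composition law: u' = (u − v)/(1 − uv/c²).
u' = (-0.066 − 0.594) / (1 − (-0.066)(0.594)) = -0.6600/1.0392 = -0.6351.

-0.635c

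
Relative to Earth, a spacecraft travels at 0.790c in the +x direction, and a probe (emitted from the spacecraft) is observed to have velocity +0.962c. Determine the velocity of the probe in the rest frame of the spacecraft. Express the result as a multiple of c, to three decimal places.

+0.717c

Invert the composition law: u' = (u − v)/(1 − uv/c²).
u' = (0.962 − 0.790) / (1 − (0.962)(0.790)) = 0.1720/0.2400 = 0.7166.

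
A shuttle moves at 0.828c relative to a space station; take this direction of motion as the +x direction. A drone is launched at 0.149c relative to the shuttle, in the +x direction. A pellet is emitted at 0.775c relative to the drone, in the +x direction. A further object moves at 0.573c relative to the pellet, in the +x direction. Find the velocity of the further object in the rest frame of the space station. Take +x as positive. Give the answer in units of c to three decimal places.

0.995c

Apply u = (u' + v)/(1 + u'v/c²) successively, working outward toward the space station.
Start: velocity of the shuttle relative to the space station = 0.8280c.
Compose with the drone (u' = 0.149 in the shuttle frame): u_1 = (0.149 + 0.828) / (1 + 0.149·0.828) = 0.9770/1.1234 = 0.8697.
Compose with the pellet (u' = 0.775 in the drone frame): u_2 = (0.775 + 0.870) / (1 + 0.775·0.870) = 1.6447/1.6740 = 0.9825.
Compose with the further object (u' = 0.573 in the pellet frame): u_3 = (0.573 + 0.982) / (1 + 0.573·0.982) = 1.5555/1.5630 = 0.9952.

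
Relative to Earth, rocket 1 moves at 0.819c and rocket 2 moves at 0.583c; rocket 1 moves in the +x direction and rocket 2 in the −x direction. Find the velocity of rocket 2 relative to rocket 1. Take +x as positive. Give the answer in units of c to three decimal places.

β_A = 0.819, β_B = -0.583.
Transform to A's frame with the inverse velocity-addition law: u' = (u − v)/(1 − uv/c²), taking u = β_B and v = β_A.
u' = (-0.583 − 0.819) / (1 − (0.819)(-0.583)) = -1.4020/1.4775 = -0.9489.

-0.949c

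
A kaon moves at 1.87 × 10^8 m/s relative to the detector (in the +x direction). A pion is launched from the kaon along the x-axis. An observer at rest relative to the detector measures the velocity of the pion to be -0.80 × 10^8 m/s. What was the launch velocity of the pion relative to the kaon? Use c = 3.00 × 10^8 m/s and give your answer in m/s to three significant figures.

-2.29 × 10^8 m/s

v = 0.623c, u = -0.267c.
Invert the composition law: u' = (u − v)/(1 − uv/c²).
u' = (-0.267 − 0.623) / (1 − (-0.267)(0.623)) = -0.8900/1.1662 = -0.7631.
u' = -0.7631 × 3.00 × 10^8 m/s.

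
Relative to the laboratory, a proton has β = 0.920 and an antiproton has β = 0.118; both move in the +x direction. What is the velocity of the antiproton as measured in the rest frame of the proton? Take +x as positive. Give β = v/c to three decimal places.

β_A = 0.920, β_B = 0.118.
Transform to A's frame with the inverse velocity-addition law: u' = (u − v)/(1 − uv/c²), taking u = β_B and v = β_A.
u' = (0.118 − 0.920) / (1 − (0.920)(0.118)) = -0.8020/0.8914 = -0.8997.

β = -0.900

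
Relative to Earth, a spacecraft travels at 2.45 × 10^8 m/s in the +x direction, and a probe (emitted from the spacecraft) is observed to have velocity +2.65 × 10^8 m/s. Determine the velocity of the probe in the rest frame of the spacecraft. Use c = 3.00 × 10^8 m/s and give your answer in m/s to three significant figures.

+7.18 × 10^7 m/s

v = 0.817c, u = 0.883c.
Invert the composition law: u' = (u − v)/(1 − uv/c²).
u' = (0.883 − 0.817) / (1 − (0.883)(0.817)) = 0.0667/0.2786 = 0.2393.
u' = 0.2393 × 3.00 × 10^8 m/s.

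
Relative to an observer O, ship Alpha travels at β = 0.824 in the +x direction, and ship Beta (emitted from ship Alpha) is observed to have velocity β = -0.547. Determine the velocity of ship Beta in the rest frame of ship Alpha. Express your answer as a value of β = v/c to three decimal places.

β = -0.945

Invert the composition law: u' = (u − v)/(1 − uv/c²).
u' = (-0.547 − 0.824) / (1 − (-0.547)(0.824)) = -1.3710/1.4507 = -0.9450.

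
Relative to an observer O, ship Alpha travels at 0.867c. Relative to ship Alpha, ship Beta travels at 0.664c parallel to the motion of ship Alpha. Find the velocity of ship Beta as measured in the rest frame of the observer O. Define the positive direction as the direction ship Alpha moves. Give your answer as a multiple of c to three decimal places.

With v = 0.867 and u' = 0.664 (in units of c),
u = (u' + v)/(1 + u'v/c²):
u = (0.664 + 0.867) / (1 + 0.664·0.867) = 1.5310/1.5757 = 0.9716
(Galilean addition would give +1.531c, exceeding c.)

0.972c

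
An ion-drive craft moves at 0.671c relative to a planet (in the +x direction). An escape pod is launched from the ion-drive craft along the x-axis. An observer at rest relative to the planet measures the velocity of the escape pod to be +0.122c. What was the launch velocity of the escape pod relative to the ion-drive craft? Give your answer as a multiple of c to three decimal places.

Invert the composition law: u' = (u − v)/(1 − uv/c²).
u' = (0.122 − 0.671) / (1 − (0.122)(0.671)) = -0.5490/0.9181 = -0.5979.

-0.598c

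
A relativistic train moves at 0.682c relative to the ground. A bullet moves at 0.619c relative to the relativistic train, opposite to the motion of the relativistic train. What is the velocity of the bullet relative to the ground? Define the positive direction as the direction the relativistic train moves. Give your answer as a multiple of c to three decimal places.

With v = 0.682 and u' = -0.619 (in units of c),
u = (u' + v)/(1 + u'v/c²):
u = (-0.619 + 0.682) / (1 + (-0.619)·0.682) = 0.0630/0.5778 = 0.1090

+0.109c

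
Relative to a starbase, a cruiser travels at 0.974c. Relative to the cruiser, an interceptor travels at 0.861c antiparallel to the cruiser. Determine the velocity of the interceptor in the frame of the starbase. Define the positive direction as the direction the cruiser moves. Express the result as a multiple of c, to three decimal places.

With v = 0.974 and u' = -0.861 (in units of c),
u = (u' + v)/(1 + u'v/c²):
u = (-0.861 + 0.974) / (1 + (-0.861)·0.974) = 0.1130/0.1614 = 0.7002
(Galilean addition would give +0.113c.)

+0.700c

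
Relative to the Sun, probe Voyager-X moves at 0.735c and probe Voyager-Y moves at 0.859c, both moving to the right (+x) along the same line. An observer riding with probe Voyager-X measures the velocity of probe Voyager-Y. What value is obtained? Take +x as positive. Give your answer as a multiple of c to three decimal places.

+0.336c

β_A = 0.735, β_B = 0.859.
Transform to A's frame with the inverse velocity-addition law: u' = (u − v)/(1 − uv/c²), taking u = β_B and v = β_A.
u' = (0.859 − 0.735) / (1 − (0.735)(0.859)) = 0.1240/0.3686 = 0.3364.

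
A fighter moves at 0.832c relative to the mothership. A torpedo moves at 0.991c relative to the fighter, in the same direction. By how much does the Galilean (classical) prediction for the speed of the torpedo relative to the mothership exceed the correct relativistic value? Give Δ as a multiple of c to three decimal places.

Galilean: u_cl = 0.991 + 0.832 = 1.8230.
Relativistic: u_rel = (0.991 + 0.832) / (1 + 0.991·0.832) = 1.8230/1.8245 = 0.9992.
Δ = 1.8230 − 0.9992 = 0.8238.
(The classical prediction exceeds c; the relativistic result does not.)

Δ = 0.824c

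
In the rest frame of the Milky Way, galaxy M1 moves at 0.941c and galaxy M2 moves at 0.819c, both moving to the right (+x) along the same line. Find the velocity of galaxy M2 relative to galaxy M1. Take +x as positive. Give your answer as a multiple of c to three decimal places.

β_A = 0.941, β_B = 0.819.
Transform to A's frame with the inverse velocity-addition law: u' = (u − v)/(1 − uv/c²), taking u = β_B and v = β_A.
u' = (0.819 − 0.941) / (1 − (0.941)(0.819)) = -0.1220/0.2293 = -0.5320.

-0.532c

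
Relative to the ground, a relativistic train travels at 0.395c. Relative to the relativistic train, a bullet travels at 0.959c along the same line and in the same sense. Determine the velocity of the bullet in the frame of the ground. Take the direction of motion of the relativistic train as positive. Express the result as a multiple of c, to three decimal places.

With v = 0.395 and u' = 0.959 (in units of c),
u = (u' + v)/(1 + u'v/c²):
u = (0.959 + 0.395) / (1 + 0.959·0.395) = 1.3540/1.3788 = 0.9820

0.982c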